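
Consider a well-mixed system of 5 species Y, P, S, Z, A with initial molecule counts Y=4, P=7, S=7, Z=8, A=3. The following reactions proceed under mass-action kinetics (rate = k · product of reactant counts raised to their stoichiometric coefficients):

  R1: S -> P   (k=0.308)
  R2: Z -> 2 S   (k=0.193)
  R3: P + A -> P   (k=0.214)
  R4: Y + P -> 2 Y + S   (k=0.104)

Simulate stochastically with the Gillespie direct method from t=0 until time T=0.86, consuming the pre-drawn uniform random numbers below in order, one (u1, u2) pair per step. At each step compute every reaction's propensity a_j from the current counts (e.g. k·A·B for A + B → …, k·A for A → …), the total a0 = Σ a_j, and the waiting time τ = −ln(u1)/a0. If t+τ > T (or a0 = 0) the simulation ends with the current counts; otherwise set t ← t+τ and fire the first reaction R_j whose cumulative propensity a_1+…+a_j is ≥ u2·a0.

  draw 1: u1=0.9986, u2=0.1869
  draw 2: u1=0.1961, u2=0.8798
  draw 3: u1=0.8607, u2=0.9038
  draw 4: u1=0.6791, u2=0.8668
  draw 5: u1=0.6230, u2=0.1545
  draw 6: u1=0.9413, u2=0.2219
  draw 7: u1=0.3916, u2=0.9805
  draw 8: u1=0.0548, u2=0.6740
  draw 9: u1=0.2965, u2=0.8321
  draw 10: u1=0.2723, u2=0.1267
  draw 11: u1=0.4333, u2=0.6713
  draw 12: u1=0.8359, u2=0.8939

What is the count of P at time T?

P at T = 3

t=0.000: Y=4 P=7 S=7 Z=8 A=3
Draw 1: a1=2.156, a2=1.544, a3=4.494, a4=2.912, a0=11.106; τ=−ln(0.9986)/11.106=0.000 → t=0.000; u2·a0=0.1869·11.106=2.076 ≤ a1=2.156 → R1 fires; Y=4 P=8 S=6 Z=8 A=3
Draw 2: a1=1.848, a2=1.544, a3=5.136, a4=3.328, a0=11.856; τ=−ln(0.1961)/11.856=0.137 → t=0.138; u2·a0=0.8798·11.856=10.431; a1+…+a3=8.528 < 10.431 ≤ a1+…+a4=11.856 → R4 fires; Y=5 P=7 S=7 Z=8 A=3
Draw 3: a1=2.156, a2=1.544, a3=4.494, a4=3.640, a0=11.834; τ=−ln(0.8607)/11.834=0.013 → t=0.150; u2·a0=0.9038·11.834=10.696; a1+…+a3=8.194 < 10.696 ≤ a1+…+a4=11.834 → R4 fires; Y=6 P=6 S=8 Z=8 A=3
Draw 4: a1=2.464, a2=1.544, a3=3.852, a4=3.744, a0=11.604; τ=−ln(0.6791)/11.604=0.033 → t=0.184; u2·a0=0.8668·11.604=10.058; a1+…+a3=7.860 < 10.058 ≤ a1+…+a4=11.604 → R4 fires; Y=7 P=5 S=9 Z=8 A=3
Draw 5: a1=2.772, a2=1.544, a3=3.210, a4=3.640, a0=11.166; τ=−ln(0.6230)/11.166=0.042 → t=0.226; u2·a0=0.1545·11.166=1.725 ≤ a1=2.772 → R1 fires; Y=7 P=6 S=8 Z=8 A=3
Draw 6: a1=2.464, a2=1.544, a3=3.852, a4=4.368, a0=12.228; τ=−ln(0.9413)/12.228=0.005 → t=0.231; u2·a0=0.2219·12.228=2.713; a1=2.464 < 2.713 ≤ a1+a2=4.008 → R2 fires; Y=7 P=6 S=10 Z=7 A=3
Draw 7: a1=3.080, a2=1.351, a3=3.852, a4=4.368, a0=12.651; τ=−ln(0.3916)/12.651=0.074 → t=0.305; u2·a0=0.9805·12.651=12.404; a1+…+a3=8.283 < 12.404 ≤ a1+…+a4=12.651 → R4 fires; Y=8 P=5 S=11 Z=7 A=3
Draw 8: a1=3.388, a2=1.351, a3=3.210, a4=4.160, a0=12.109; τ=−ln(0.0548)/12.109=0.240 → t=0.545; u2·a0=0.6740·12.109=8.161; a1+…+a3=7.949 < 8.161 ≤ a1+…+a4=12.109 → R4 fires; Y=9 P=4 S=12 Z=7 A=3
Draw 9: a1=3.696, a2=1.351, a3=2.568, a4=3.744, a0=11.359; τ=−ln(0.2965)/11.359=0.107 → t=0.652; u2·a0=0.8321·11.359=9.452; a1+…+a3=7.615 < 9.452 ≤ a1+…+a4=11.359 → R4 fires; Y=10 P=3 S=13 Z=7 A=3
Draw 10: a1=4.004, a2=1.351, a3=1.926, a4=3.120, a0=10.401; τ=−ln(0.2723)/10.401=0.125 → t=0.777; u2·a0=0.1267·10.401=1.318 ≤ a1=4.004 → R1 fires; Y=10 P=4 S=12 Z=7 A=3
Draw 11: a1=3.696, a2=1.351, a3=2.568, a4=4.160, a0=11.775; τ=−ln(0.4333)/11.775=0.071 → t=0.848; u2·a0=0.6713·11.775=7.905; a1+…+a3=7.615 < 7.905 ≤ a1+…+a4=11.775 → R4 fires; Y=11 P=3 S=13 Z=7 A=3
Draw 12: a1=4.004, a2=1.351, a3=1.926, a4=3.432, a0=10.713; τ=−ln(0.8359)/10.713=0.017 → t=0.865 > T=0.86: stop.
Read off P at T=0.86: 3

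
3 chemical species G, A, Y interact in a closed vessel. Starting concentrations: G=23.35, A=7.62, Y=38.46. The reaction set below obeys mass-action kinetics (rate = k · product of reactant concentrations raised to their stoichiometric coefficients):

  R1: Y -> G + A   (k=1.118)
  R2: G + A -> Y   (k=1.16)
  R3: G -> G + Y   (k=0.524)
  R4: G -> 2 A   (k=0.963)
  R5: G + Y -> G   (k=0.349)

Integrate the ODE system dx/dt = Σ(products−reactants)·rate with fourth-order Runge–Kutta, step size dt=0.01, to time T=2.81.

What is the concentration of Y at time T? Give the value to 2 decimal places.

RK4 with dt=0.01: 281 steps to T=2.81. Trajectory (selected grid times):
t=0.00: G=23.35 A=7.62 Y=38.46
t=0.31: G=7.68 A=3.57 Y=16.06
t=0.62: G=3.56 A=4.18 Y=11.63
t=0.94: G=2.00 A=5.07 Y=9.66
t=1.25: G=1.38 A=5.93 Y=8.44
t=1.56: G=1.06 A=6.69 Y=7.56
t=1.87: G=0.86 A=7.35 Y=6.88
t=2.19: G=0.73 A=7.94 Y=6.32
t=2.50: G=0.63 A=8.46 Y=5.87
t=2.81: G=0.56 A=8.92 Y=5.50
Read off Y at T=2.81: 5.50

Y at T = 5.50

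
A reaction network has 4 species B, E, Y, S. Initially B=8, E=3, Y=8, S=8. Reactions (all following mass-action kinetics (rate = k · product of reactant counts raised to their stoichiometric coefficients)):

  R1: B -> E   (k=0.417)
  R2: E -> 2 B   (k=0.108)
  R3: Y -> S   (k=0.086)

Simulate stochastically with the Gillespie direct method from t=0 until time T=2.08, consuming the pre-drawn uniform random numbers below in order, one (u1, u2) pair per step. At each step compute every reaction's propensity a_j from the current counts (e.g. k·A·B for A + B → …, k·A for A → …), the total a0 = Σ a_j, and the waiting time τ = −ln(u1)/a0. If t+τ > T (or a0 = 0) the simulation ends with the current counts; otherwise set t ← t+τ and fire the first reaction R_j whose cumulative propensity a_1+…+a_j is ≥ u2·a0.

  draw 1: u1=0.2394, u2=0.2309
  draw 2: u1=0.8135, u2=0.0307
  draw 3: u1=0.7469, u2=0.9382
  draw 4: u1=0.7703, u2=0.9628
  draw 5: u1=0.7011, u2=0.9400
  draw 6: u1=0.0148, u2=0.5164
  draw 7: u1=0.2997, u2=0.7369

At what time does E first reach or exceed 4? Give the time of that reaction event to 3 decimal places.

t=0.000: B=8 E=3 Y=8 S=8
Draw 1: a1=3.336, a2=0.324, a3=0.688, a0=4.348; τ=−ln(0.2394)/4.348=0.329 → t=0.329; u2·a0=0.2309·4.348=1.004 ≤ a1=3.336 → R1 fires; B=7 E=4 Y=8 S=8
Draw 2: a1=2.919, a2=0.432, a3=0.688, a0=4.039; τ=−ln(0.8135)/4.039=0.051 → t=0.380; u2·a0=0.0307·4.039=0.124 ≤ a1=2.919 → R1 fires; B=6 E=5 Y=8 S=8
Draw 3: a1=2.502, a2=0.540, a3=0.688, a0=3.730; τ=−ln(0.7469)/3.730=0.078 → t=0.458; u2·a0=0.9382·3.730=3.499; a1+a2=3.042 < 3.499 ≤ a1+…+a3=3.730 → R3 fires; B=6 E=5 Y=7 S=9
Draw 4: a1=2.502, a2=0.540, a3=0.602, a0=3.644; τ=−ln(0.7703)/3.644=0.072 → t=0.530; u2·a0=0.9628·3.644=3.508; a1+a2=3.042 < 3.508 ≤ a1+…+a3=3.644 → R3 fires; B=6 E=5 Y=6 S=10
Draw 5: a1=2.502, a2=0.540, a3=0.516, a0=3.558; τ=−ln(0.7011)/3.558=0.100 → t=0.630; u2·a0=0.9400·3.558=3.345; a1+a2=3.042 < 3.345 ≤ a1+…+a3=3.558 → R3 fires; B=6 E=5 Y=5 S=11
Draw 6: a1=2.502, a2=0.540, a3=0.430, a0=3.472; τ=−ln(0.0148)/3.472=1.213 → t=1.843; u2·a0=0.5164·3.472=1.793 ≤ a1=2.502 → R1 fires; B=5 E=6 Y=5 S=11
Draw 7: a1=2.085, a2=0.648, a3=0.430, a0=3.163; τ=−ln(0.2997)/3.163=0.381 → t=2.224 > T=2.08: stop.
E first becomes ≥ 4 when it reaches 4 at the event at t=0.329.

Threshold first reached at t = 0.329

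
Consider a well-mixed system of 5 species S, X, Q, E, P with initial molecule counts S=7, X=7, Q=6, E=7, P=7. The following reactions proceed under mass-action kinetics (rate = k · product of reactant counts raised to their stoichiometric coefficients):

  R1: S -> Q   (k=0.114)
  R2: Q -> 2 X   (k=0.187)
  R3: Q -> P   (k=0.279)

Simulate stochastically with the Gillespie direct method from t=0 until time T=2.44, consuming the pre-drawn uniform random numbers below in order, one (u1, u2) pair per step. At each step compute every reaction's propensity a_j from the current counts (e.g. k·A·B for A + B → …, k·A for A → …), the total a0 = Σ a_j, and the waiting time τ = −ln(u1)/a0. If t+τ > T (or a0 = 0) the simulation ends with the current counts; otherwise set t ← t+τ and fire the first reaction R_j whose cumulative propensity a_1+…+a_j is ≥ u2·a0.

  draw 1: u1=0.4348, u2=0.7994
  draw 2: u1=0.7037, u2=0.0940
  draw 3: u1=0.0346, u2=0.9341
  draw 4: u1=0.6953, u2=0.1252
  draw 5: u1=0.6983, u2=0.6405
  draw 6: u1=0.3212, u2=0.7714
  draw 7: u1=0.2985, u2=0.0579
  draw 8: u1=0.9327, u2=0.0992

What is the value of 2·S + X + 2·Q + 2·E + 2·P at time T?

Check how each reaction changes W = 2·S + X + 2·Q + 2·E + 2·P (weight of products minus weight of reactants):
R1: S -> Q: (2·1) − (2·1) = 2 − 2 = 0
R2: Q -> 2 X: (1·2) − (2·1) = 2 − 2 = 0
R3: Q -> P: (2·1) − (2·1) = 2 − 2 = 0
Every reaction leaves W unchanged, so W is conserved and no simulation is needed: W(T) = W(0) = 2·7 + 7 + 2·6 + 2·7 + 2·7 = 61

Value at T = 61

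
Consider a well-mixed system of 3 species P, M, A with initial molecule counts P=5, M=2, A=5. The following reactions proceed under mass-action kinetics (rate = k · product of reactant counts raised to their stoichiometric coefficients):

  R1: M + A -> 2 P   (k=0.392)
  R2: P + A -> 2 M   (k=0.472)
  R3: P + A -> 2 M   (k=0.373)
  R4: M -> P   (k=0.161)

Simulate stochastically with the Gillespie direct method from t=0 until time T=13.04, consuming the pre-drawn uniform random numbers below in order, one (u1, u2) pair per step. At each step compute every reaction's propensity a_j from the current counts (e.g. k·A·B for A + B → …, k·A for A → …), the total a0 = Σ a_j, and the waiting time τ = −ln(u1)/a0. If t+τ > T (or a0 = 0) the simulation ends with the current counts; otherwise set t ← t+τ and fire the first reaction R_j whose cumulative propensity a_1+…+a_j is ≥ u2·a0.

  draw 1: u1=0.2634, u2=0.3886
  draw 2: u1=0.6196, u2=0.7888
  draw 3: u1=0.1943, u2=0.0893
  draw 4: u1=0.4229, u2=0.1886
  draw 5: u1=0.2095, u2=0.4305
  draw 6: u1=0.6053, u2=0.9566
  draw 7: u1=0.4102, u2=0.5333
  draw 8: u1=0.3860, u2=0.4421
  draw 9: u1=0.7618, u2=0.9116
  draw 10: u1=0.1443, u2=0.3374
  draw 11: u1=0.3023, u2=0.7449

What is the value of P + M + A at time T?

Check how each reaction changes W = P + M + A (weight of products minus weight of reactants):
R1: M + A -> 2 P: (1·2) − (1·1 + 1·1) = 2 − 2 = 0
R2: P + A -> 2 M: (1·2) − (1·1 + 1·1) = 2 − 2 = 0
R3: P + A -> 2 M: (1·2) − (1·1 + 1·1) = 2 − 2 = 0
R4: M -> P: (1·1) − (1·1) = 1 − 1 = 0
Every reaction leaves W unchanged, so W is conserved and no simulation is needed: W(T) = W(0) = 5 + 2 + 5 = 12

Value at T = 12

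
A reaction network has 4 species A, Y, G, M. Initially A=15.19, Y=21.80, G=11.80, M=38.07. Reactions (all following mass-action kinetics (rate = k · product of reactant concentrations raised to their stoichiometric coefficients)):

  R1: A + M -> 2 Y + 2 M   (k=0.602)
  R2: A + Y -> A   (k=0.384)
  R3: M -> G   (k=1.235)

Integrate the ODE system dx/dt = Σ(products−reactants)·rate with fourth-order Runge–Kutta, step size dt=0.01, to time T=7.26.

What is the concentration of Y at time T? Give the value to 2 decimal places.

Y at T = 44.78

RK4 with dt=0.01: 726 steps to T=7.26. Trajectory (selected grid times):
t=0.00: A=15.19 Y=21.80 G=11.80 M=38.07
t=0.81: A=0.00 Y=44.78 G=45.20 M=19.86
t=1.61: A=0.00 Y=44.78 G=57.66 M=7.40
t=2.42: A=0.00 Y=44.78 G=62.34 M=2.72
t=3.23: A=0.00 Y=44.78 G=64.06 M=1.00
t=4.03: A=0.00 Y=44.78 G=64.69 M=0.37
t=4.84: A=0.00 Y=44.78 G=64.92 M=0.14
t=5.65: A=0.00 Y=44.78 G=65.01 M=0.05
t=6.45: A=0.00 Y=44.78 G=65.04 M=0.02
t=7.26: A=0.00 Y=44.78 G=65.05 M=0.01
Read off Y at T=7.26: 44.78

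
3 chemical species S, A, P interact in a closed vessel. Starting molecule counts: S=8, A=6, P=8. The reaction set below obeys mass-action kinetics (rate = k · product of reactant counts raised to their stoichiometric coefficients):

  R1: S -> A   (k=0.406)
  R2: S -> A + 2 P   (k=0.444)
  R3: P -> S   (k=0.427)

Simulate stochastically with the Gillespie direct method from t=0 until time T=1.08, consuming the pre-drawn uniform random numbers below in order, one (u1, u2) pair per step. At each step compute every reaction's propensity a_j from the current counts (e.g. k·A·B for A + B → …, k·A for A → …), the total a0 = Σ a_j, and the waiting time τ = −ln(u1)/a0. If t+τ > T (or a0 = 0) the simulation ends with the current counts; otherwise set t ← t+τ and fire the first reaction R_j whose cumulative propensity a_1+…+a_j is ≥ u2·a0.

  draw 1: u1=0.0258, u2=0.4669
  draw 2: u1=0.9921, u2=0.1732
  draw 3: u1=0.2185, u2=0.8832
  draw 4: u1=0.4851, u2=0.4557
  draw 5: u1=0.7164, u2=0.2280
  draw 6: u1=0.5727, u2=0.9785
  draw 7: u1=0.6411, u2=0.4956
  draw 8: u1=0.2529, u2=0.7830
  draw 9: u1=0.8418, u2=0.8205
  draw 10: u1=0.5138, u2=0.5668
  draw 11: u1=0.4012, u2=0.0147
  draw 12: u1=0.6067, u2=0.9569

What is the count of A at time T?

A at T = 13

t=0.000: S=8 A=6 P=8
Draw 1: a1=3.248, a2=3.552, a3=3.416, a0=10.216; τ=−ln(0.0258)/10.216=0.358 → t=0.358; u2·a0=0.4669·10.216=4.770; a1=3.248 < 4.770 ≤ a1+a2=6.800 → R2 fires; S=7 A=7 P=10
Draw 2: a1=2.842, a2=3.108, a3=4.270, a0=10.220; τ=−ln(0.9921)/10.220=0.001 → t=0.359; u2·a0=0.1732·10.220=1.770 ≤ a1=2.842 → R1 fires; S=6 A=8 P=10
Draw 3: a1=2.436, a2=2.664, a3=4.270, a0=9.370; τ=−ln(0.2185)/9.370=0.162 → t=0.521; u2·a0=0.8832·9.370=8.276; a1+a2=5.100 < 8.276 ≤ a1+…+a3=9.370 → R3 fires; S=7 A=8 P=9
Draw 4: a1=2.842, a2=3.108, a3=3.843, a0=9.793; τ=−ln(0.4851)/9.793=0.074 → t=0.595; u2·a0=0.4557·9.793=4.463; a1=2.842 < 4.463 ≤ a1+a2=5.950 → R2 fires; S=6 A=9 P=11
Draw 5: a1=2.436, a2=2.664, a3=4.697, a0=9.797; τ=−ln(0.7164)/9.797=0.034 → t=0.629; u2·a0=0.2280·9.797=2.234 ≤ a1=2.436 → R1 fires; S=5 A=10 P=11
Draw 6: a1=2.030, a2=2.220, a3=4.697, a0=8.947; τ=−ln(0.5727)/8.947=0.062 → t=0.691; u2·a0=0.9785·8.947=8.755; a1+a2=4.250 < 8.755 ≤ a1+…+a3=8.947 → R3 fires; S=6 A=10 P=10
Draw 7: a1=2.436, a2=2.664, a3=4.270, a0=9.370; τ=−ln(0.6411)/9.370=0.047 → t=0.739; u2·a0=0.4956·9.370=4.644; a1=2.436 < 4.644 ≤ a1+a2=5.100 → R2 fires; S=5 A=11 P=12
Draw 8: a1=2.030, a2=2.220, a3=5.124, a0=9.374; τ=−ln(0.2529)/9.374=0.147 → t=0.885; u2·a0=0.7830·9.374=7.340; a1+a2=4.250 < 7.340 ≤ a1+…+a3=9.374 → R3 fires; S=6 A=11 P=11
Draw 9: a1=2.436, a2=2.664, a3=4.697, a0=9.797; τ=−ln(0.8418)/9.797=0.018 → t=0.903; u2·a0=0.8205·9.797=8.038; a1+a2=5.100 < 8.038 ≤ a1+…+a3=9.797 → R3 fires; S=7 A=11 P=10
Draw 10: a1=2.842, a2=3.108, a3=4.270, a0=10.220; τ=−ln(0.5138)/10.220=0.065 → t=0.968; u2·a0=0.5668·10.220=5.793; a1=2.842 < 5.793 ≤ a1+a2=5.950 → R2 fires; S=6 A=12 P=12
Draw 11: a1=2.436, a2=2.664, a3=5.124, a0=10.224; τ=−ln(0.4012)/10.224=0.089 → t=1.057; u2·a0=0.0147·10.224=0.150 ≤ a1=2.436 → R1 fires; S=5 A=13 P=12
Draw 12: a1=2.030, a2=2.220, a3=5.124, a0=9.374; τ=−ln(0.6067)/9.374=0.053 → t=1.111 > T=1.08: stop.
Read off A at T=1.08: 13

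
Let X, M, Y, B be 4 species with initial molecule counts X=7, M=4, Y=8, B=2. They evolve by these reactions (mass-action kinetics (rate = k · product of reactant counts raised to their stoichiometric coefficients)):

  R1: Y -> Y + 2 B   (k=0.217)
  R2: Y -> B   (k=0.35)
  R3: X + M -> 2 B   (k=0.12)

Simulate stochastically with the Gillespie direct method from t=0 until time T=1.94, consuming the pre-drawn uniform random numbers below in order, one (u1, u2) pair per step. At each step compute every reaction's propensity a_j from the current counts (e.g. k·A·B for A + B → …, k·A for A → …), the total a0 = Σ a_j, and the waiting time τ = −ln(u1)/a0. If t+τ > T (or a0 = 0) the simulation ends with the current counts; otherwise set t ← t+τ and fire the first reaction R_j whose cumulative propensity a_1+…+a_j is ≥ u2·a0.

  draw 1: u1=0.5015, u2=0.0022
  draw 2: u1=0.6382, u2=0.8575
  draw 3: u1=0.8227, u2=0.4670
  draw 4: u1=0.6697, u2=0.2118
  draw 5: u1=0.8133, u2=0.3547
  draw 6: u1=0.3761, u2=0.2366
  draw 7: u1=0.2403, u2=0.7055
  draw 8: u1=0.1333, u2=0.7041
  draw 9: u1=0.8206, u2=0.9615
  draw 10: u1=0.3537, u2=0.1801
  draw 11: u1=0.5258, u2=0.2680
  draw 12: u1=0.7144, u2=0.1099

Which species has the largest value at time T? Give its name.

t=0.000: X=7 M=4 Y=8 B=2
Draw 1: a1=1.736, a2=2.800, a3=3.360, a0=7.896; τ=−ln(0.5015)/7.896=0.087 → t=0.087; u2·a0=0.0022·7.896=0.017 ≤ a1=1.736 → R1 fires; X=7 M=4 Y=8 B=4
Draw 2: a1=1.736, a2=2.800, a3=3.360, a0=7.896; τ=−ln(0.6382)/7.896=0.057 → t=0.144; u2·a0=0.8575·7.896=6.771; a1+a2=4.536 < 6.771 ≤ a1+…+a3=7.896 → R3 fires; X=6 M=3 Y=8 B=6
Draw 3: a1=1.736, a2=2.800, a3=2.160, a0=6.696; τ=−ln(0.8227)/6.696=0.029 → t=0.173; u2·a0=0.4670·6.696=3.127; a1=1.736 < 3.127 ≤ a1+a2=4.536 → R2 fires; X=6 M=3 Y=7 B=7
Draw 4: a1=1.519, a2=2.450, a3=2.160, a0=6.129; τ=−ln(0.6697)/6.129=0.065 → t=0.239; u2·a0=0.2118·6.129=1.298 ≤ a1=1.519 → R1 fires; X=6 M=3 Y=7 B=9
Draw 5: a1=1.519, a2=2.450, a3=2.160, a0=6.129; τ=−ln(0.8133)/6.129=0.034 → t=0.273; u2·a0=0.3547·6.129=2.174; a1=1.519 < 2.174 ≤ a1+a2=3.969 → R2 fires; X=6 M=3 Y=6 B=10
Draw 6: a1=1.302, a2=2.100, a3=2.160, a0=5.562; τ=−ln(0.3761)/5.562=0.176 → t=0.448; u2·a0=0.2366·5.562=1.316; a1=1.302 < 1.316 ≤ a1+a2=3.402 → R2 fires; X=6 M=3 Y=5 B=11
Draw 7: a1=1.085, a2=1.750, a3=2.160, a0=4.995; τ=−ln(0.2403)/4.995=0.285 → t=0.734; u2·a0=0.7055·4.995=3.524; a1+a2=2.835 < 3.524 ≤ a1+…+a3=4.995 → R3 fires; X=5 M=2 Y=5 B=13
Draw 8: a1=1.085, a2=1.750, a3=1.200, a0=4.035; τ=−ln(0.1333)/4.035=0.499 → t=1.233; u2·a0=0.7041·4.035=2.841; a1+a2=2.835 < 2.841 ≤ a1+…+a3=4.035 → R3 fires; X=4 M=1 Y=5 B=15
Draw 9: a1=1.085, a2=1.750, a3=0.480, a0=3.315; τ=−ln(0.8206)/3.315=0.060 → t=1.293; u2·a0=0.9615·3.315=3.187; a1+a2=2.835 < 3.187 ≤ a1+…+a3=3.315 → R3 fires; X=3 M=0 Y=5 B=17
Draw 10: a1=1.085, a2=1.750, a3=0.000, a0=2.835; τ=−ln(0.3537)/2.835=0.367 → t=1.659; u2·a0=0.1801·2.835=0.511 ≤ a1=1.085 → R1 fires; X=3 M=0 Y=5 B=19
Draw 11: a1=1.085, a2=1.750, a3=0.000, a0=2.835; τ=−ln(0.5258)/2.835=0.227 → t=1.886; u2·a0=0.2680·2.835=0.760 ≤ a1=1.085 → R1 fires; X=3 M=0 Y=5 B=21
Draw 12: a1=1.085, a2=1.750, a3=0.000, a0=2.835; τ=−ln(0.7144)/2.835=0.119 → t=2.005 > T=1.94: stop.
At T=1.94: X=3 M=0 Y=5 B=21; the largest is B.

Dominant species at T: B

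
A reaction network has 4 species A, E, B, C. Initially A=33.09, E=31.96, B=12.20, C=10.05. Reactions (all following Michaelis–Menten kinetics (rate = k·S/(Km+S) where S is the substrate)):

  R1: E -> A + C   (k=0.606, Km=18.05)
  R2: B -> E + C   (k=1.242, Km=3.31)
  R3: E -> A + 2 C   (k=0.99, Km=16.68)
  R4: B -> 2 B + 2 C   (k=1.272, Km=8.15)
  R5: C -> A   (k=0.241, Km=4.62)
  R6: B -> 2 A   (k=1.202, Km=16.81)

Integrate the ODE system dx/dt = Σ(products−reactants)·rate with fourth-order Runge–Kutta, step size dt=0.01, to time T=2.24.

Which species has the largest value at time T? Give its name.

Dominant species at T: A

RK4 with dt=0.01: 224 steps to T=2.24. Trajectory (selected grid times):
t=0.00: A=33.09 E=31.96 B=12.20 C=10.05
t=0.25: A=33.64 E=31.94 B=12.02 C=11.05
t=0.50: A=34.19 E=31.93 B=11.84 C=12.05
t=0.75: A=34.75 E=31.91 B=11.66 C=13.05
t=1.00: A=35.29 E=31.89 B=11.49 C=14.04
t=1.24: A=35.82 E=31.88 B=11.32 C=14.99
t=1.49: A=36.37 E=31.86 B=11.14 C=15.97
t=1.74: A=36.91 E=31.84 B=10.97 C=16.95
t=1.99: A=37.45 E=31.81 B=10.79 C=17.93
t=2.24: A=38.00 E=31.79 B=10.62 C=18.90
At T=2.24: A=38.00 E=31.79 B=10.62 C=18.90; the largest is A.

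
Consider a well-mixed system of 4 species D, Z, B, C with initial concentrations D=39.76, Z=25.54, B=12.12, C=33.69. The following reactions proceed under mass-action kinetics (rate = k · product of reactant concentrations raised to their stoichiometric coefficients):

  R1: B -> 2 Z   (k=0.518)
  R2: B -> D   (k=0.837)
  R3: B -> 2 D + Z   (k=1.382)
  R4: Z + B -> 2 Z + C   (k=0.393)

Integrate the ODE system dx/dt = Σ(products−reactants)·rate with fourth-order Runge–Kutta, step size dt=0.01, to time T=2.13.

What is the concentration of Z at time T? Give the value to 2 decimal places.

RK4 with dt=0.01: 213 steps to T=2.13. Trajectory (selected grid times):
t=0.00: D=39.76 Z=25.54 B=12.12 C=33.69
t=0.24: D=42.62 Z=37.16 B=0.25 C=43.38
t=0.47: D=42.67 Z=37.40 B=0.00 C=43.59
t=0.71: D=42.67 Z=37.40 B=0.00 C=43.60
t=0.95: D=42.67 Z=37.40 B=0.00 C=43.60
t=1.18: D=42.67 Z=37.40 B=0.00 C=43.60
t=1.42: D=42.67 Z=37.40 B=0.00 C=43.60
t=1.66: D=42.67 Z=37.40 B=0.00 C=43.60
t=1.89: D=42.67 Z=37.40 B=0.00 C=43.60
t=2.13: D=42.67 Z=37.40 B=0.00 C=43.60
Read off Z at T=2.13: 37.40

Z at T = 37.40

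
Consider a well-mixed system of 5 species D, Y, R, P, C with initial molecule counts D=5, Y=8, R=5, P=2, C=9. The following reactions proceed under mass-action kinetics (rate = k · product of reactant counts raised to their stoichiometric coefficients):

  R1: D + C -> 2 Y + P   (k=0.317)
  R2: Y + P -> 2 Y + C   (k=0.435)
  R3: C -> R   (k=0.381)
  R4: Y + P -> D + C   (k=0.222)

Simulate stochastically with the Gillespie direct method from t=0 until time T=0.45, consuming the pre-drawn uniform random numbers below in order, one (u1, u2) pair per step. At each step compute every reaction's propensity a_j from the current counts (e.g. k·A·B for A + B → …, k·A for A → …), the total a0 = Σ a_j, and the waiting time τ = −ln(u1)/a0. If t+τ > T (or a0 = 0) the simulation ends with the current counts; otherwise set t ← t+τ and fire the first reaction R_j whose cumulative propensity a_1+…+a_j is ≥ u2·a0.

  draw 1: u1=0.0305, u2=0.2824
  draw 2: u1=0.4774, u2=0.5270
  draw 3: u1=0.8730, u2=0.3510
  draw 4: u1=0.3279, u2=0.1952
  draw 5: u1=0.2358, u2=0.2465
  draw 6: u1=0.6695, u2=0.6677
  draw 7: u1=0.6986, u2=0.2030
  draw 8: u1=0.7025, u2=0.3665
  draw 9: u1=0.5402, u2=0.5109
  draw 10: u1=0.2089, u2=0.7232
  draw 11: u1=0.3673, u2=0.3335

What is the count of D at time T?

D at T = 2

t=0.000: D=5 Y=8 R=5 P=2 C=9
Draw 1: a1=14.265, a2=6.960, a3=3.429, a4=3.552, a0=28.206; τ=−ln(0.0305)/28.206=0.124 → t=0.124; u2·a0=0.2824·28.206=7.965 ≤ a1=14.265 → R1 fires; D=4 Y=10 R=5 P=3 C=8
Draw 2: a1=10.144, a2=13.050, a3=3.048, a4=6.660, a0=32.902; τ=−ln(0.4774)/32.902=0.022 → t=0.146; u2·a0=0.5270·32.902=17.339; a1=10.144 < 17.339 ≤ a1+a2=23.194 → R2 fires; D=4 Y=11 R=5 P=2 C=9
Draw 3: a1=11.412, a2=9.570, a3=3.429, a4=4.884, a0=29.295; τ=−ln(0.8730)/29.295=0.005 → t=0.151; u2·a0=0.3510·29.295=10.283 ≤ a1=11.412 → R1 fires; D=3 Y=13 R=5 P=3 C=8
Draw 4: a1=7.608, a2=16.965, a3=3.048, a4=8.658, a0=36.279; τ=−ln(0.3279)/36.279=0.031 → t=0.182; u2·a0=0.1952·36.279=7.082 ≤ a1=7.608 → R1 fires; D=2 Y=15 R=5 P=4 C=7
Draw 5: a1=4.438, a2=26.100, a3=2.667, a4=13.320, a0=46.525; τ=−ln(0.2358)/46.525=0.031 → t=0.213; u2·a0=0.2465·46.525=11.468; a1=4.438 < 11.468 ≤ a1+a2=30.538 → R2 fires; D=2 Y=16 R=5 P=3 C=8
Draw 6: a1=5.072, a2=20.880, a3=3.048, a4=10.656, a0=39.656; τ=−ln(0.6695)/39.656=0.010 → t=0.223; u2·a0=0.6677·39.656=26.478; a1+a2=25.952 < 26.478 ≤ a1+…+a3=29.000 → R3 fires; D=2 Y=16 R=6 P=3 C=7
Draw 7: a1=4.438, a2=20.880, a3=2.667, a4=10.656, a0=38.641; τ=−ln(0.6986)/38.641=0.009 → t=0.232; u2·a0=0.2030·38.641=7.844; a1=4.438 < 7.844 ≤ a1+a2=25.318 → R2 fires; D=2 Y=17 R=6 P=2 C=8
Draw 8: a1=5.072, a2=14.790, a3=3.048, a4=7.548, a0=30.458; τ=−ln(0.7025)/30.458=0.012 → t=0.244; u2·a0=0.3665·30.458=11.163; a1=5.072 < 11.163 ≤ a1+a2=19.862 → R2 fires; D=2 Y=18 R=6 P=1 C=9
Draw 9: a1=5.706, a2=7.830, a3=3.429, a4=3.996, a0=20.961; τ=−ln(0.5402)/20.961=0.029 → t=0.273; u2·a0=0.5109·20.961=10.709; a1=5.706 < 10.709 ≤ a1+a2=13.536 → R2 fires; D=2 Y=19 R=6 P=0 C=10
Draw 10: a1=6.340, a2=0.000, a3=3.810, a4=0.000, a0=10.150; τ=−ln(0.2089)/10.150=0.154 → t=0.427; u2·a0=0.7232·10.150=7.340; a1+a2=6.340 < 7.340 ≤ a1+…+a3=10.150 → R3 fires; D=2 Y=19 R=7 P=0 C=9
Draw 11: a1=5.706, a2=0.000, a3=3.429, a4=0.000, a0=9.135; τ=−ln(0.3673)/9.135=0.110 → t=0.537 > T=0.45: stop.
Read off D at T=0.45: 2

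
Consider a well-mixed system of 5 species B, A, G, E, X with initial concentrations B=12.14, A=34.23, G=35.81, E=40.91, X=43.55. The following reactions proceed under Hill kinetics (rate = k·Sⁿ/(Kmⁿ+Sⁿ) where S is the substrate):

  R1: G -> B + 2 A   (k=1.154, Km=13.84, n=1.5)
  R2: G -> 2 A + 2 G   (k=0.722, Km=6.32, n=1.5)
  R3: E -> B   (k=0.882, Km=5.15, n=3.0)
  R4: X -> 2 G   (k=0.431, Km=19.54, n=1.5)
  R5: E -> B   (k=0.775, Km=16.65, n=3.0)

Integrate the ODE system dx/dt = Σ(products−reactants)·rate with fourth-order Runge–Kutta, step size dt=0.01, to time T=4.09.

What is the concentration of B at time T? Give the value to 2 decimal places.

RK4 with dt=0.01: 409 steps to T=4.09. Trajectory (selected grid times):
t=0.00: B=12.14 A=34.23 G=35.81 E=40.91 X=43.55
t=0.45: B=13.28 A=35.67 G=35.99 E=40.19 X=43.40
t=0.91: B=14.45 A=37.15 G=36.18 E=39.45 X=43.25
t=1.36: B=15.59 A=38.60 G=36.36 E=38.73 X=43.10
t=1.82: B=16.75 A=40.08 G=36.54 E=38.00 X=42.95
t=2.27: B=17.89 A=41.53 G=36.72 E=37.28 X=42.80
t=2.73: B=19.05 A=43.01 G=36.90 E=36.55 X=42.65
t=3.18: B=20.19 A=44.46 G=37.08 E=35.84 X=42.50
t=3.64: B=21.35 A=45.95 G=37.26 E=35.11 X=42.35
t=4.09: B=22.48 A=47.40 G=37.43 E=34.40 X=42.20
Read off B at T=4.09: 22.48

B at T = 22.48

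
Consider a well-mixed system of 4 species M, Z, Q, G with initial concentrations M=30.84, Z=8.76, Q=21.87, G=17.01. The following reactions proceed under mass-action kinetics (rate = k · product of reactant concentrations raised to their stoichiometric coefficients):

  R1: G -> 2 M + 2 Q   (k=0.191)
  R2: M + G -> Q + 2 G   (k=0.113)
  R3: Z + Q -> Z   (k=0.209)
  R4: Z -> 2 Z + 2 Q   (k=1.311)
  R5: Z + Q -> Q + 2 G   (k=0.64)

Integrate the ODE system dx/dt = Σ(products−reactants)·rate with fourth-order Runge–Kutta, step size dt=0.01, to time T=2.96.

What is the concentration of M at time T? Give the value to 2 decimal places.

RK4 with dt=0.01: 296 steps to T=2.96. Trajectory (selected grid times):
t=0.00: M=30.84 Z=8.76 Q=21.87 G=17.01
t=0.33: M=8.31 Z=0.00 Q=54.39 G=61.43
t=0.66: M=3.79 Z=0.00 Q=75.69 G=70.15
t=0.99: M=3.41 Z=0.00 Q=94.39 G=75.11
t=1.32: M=3.38 Z=0.00 Q=113.97 G=80.03
t=1.64: M=3.38 Z=0.00 Q=134.15 G=85.07
t=1.97: M=3.38 Z=0.00 Q=156.29 G=90.61
t=2.30: M=3.38 Z=0.00 Q=179.87 G=96.50
t=2.63: M=3.38 Z=0.00 Q=204.98 G=102.78
t=2.96: M=3.38 Z=0.00 Q=231.73 G=109.47
Read off M at T=2.96: 3.38

M at T = 3.38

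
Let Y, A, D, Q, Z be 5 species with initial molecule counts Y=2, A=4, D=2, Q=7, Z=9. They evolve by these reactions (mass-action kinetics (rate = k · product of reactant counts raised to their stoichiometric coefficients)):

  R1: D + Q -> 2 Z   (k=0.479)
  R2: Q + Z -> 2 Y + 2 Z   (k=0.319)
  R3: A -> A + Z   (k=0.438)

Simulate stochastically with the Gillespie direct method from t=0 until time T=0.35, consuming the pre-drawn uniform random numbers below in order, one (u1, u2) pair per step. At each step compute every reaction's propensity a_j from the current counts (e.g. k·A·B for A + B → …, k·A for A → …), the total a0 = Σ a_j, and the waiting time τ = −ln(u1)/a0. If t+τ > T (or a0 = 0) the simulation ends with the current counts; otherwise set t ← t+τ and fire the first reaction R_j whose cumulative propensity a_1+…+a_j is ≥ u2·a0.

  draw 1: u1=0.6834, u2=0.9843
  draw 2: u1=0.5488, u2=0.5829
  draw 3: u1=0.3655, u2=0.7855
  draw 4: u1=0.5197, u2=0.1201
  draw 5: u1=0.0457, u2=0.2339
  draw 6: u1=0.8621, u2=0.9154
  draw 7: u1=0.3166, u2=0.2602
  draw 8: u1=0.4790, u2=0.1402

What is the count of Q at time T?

Q at T = 2

t=0.000: Y=2 A=4 D=2 Q=7 Z=9
Draw 1: a1=6.706, a2=20.097, a3=1.752, a0=28.555; τ=−ln(0.6834)/28.555=0.013 → t=0.013; u2·a0=0.9843·28.555=28.107; a1+a2=26.803 < 28.107 ≤ a1+…+a3=28.555 → R3 fires; Y=2 A=4 D=2 Q=7 Z=10
Draw 2: a1=6.706, a2=22.330, a3=1.752, a0=30.788; τ=−ln(0.5488)/30.788=0.019 → t=0.033; u2·a0=0.5829·30.788=17.946; a1=6.706 < 17.946 ≤ a1+a2=29.036 → R2 fires; Y=4 A=4 D=2 Q=6 Z=11
Draw 3: a1=5.748, a2=21.054, a3=1.752, a0=28.554; τ=−ln(0.3655)/28.554=0.035 → t=0.068; u2·a0=0.7855·28.554=22.429; a1=5.748 < 22.429 ≤ a1+a2=26.802 → R2 fires; Y=6 A=4 D=2 Q=5 Z=12
Draw 4: a1=4.790, a2=19.140, a3=1.752, a0=25.682; τ=−ln(0.5197)/25.682=0.025 → t=0.094; u2·a0=0.1201·25.682=3.084 ≤ a1=4.790 → R1 fires; Y=6 A=4 D=1 Q=4 Z=14
Draw 5: a1=1.916, a2=17.864, a3=1.752, a0=21.532; τ=−ln(0.0457)/21.532=0.143 → t=0.237; u2·a0=0.2339·21.532=5.036; a1=1.916 < 5.036 ≤ a1+a2=19.780 → R2 fires; Y=8 A=4 D=1 Q=3 Z=15
Draw 6: a1=1.437, a2=14.355, a3=1.752, a0=17.544; τ=−ln(0.8621)/17.544=0.008 → t=0.245; u2·a0=0.9154·17.544=16.060; a1+a2=15.792 < 16.060 ≤ a1+…+a3=17.544 → R3 fires; Y=8 A=4 D=1 Q=3 Z=16
Draw 7: a1=1.437, a2=15.312, a3=1.752, a0=18.501; τ=−ln(0.3166)/18.501=0.062 → t=0.307; u2·a0=0.2602·18.501=4.814; a1=1.437 < 4.814 ≤ a1+a2=16.749 → R2 fires; Y=10 A=4 D=1 Q=2 Z=17
Draw 8: a1=0.958, a2=10.846, a3=1.752, a0=13.556; τ=−ln(0.4790)/13.556=0.054 → t=0.362 > T=0.35: stop.
Read off Q at T=0.35: 2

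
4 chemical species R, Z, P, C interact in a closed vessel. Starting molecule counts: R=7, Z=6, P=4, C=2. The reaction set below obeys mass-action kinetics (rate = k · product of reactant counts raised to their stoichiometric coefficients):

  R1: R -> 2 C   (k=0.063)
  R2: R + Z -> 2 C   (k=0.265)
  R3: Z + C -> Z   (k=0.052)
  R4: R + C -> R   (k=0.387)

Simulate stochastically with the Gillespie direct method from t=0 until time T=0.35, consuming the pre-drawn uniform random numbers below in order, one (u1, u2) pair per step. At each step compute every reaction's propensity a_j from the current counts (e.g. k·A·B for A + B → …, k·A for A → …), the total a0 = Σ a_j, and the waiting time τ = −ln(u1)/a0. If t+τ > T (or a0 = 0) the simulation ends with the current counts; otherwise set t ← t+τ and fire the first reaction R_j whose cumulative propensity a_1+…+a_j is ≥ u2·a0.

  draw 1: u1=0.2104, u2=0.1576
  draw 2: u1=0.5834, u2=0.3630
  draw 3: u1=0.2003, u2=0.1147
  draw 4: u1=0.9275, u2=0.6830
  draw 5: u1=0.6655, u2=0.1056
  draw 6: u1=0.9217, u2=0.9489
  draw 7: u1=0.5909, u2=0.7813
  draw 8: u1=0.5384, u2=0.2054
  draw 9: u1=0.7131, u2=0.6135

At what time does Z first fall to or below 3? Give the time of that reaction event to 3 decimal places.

Threshold first reached at t = 0.204

t=0.000: R=7 Z=6 P=4 C=2
Draw 1: a1=0.441, a2=11.130, a3=0.624, a4=5.418, a0=17.613; τ=−ln(0.2104)/17.613=0.088 → t=0.088; u2·a0=0.1576·17.613=2.776; a1=0.441 < 2.776 ≤ a1+a2=11.571 → R2 fires; R=6 Z=5 P=4 C=4
Draw 2: a1=0.378, a2=7.950, a3=1.040, a4=9.288, a0=18.656; τ=−ln(0.5834)/18.656=0.029 → t=0.117; u2·a0=0.3630·18.656=6.772; a1=0.378 < 6.772 ≤ a1+a2=8.328 → R2 fires; R=5 Z=4 P=4 C=6
Draw 3: a1=0.315, a2=5.300, a3=1.248, a4=11.610, a0=18.473; τ=−ln(0.2003)/18.473=0.087 → t=0.204; u2·a0=0.1147·18.473=2.119; a1=0.315 < 2.119 ≤ a1+a2=5.615 → R2 fires; R=4 Z=3 P=4 C=8
Draw 4: a1=0.252, a2=3.180, a3=1.248, a4=12.384, a0=17.064; τ=−ln(0.9275)/17.064=0.004 → t=0.209; u2·a0=0.6830·17.064=11.655; a1+…+a3=4.680 < 11.655 ≤ a1+…+a4=17.064 → R4 fires; R=4 Z=3 P=4 C=7
Draw 5: a1=0.252, a2=3.180, a3=1.092, a4=10.836, a0=15.360; τ=−ln(0.6655)/15.360=0.027 → t=0.235; u2·a0=0.1056·15.360=1.622; a1=0.252 < 1.622 ≤ a1+a2=3.432 → R2 fires; R=3 Z=2 P=4 C=9
Draw 6: a1=0.189, a2=1.590, a3=0.936, a4=10.449, a0=13.164; τ=−ln(0.9217)/13.164=0.006 → t=0.242; u2·a0=0.9489·13.164=12.491; a1+…+a3=2.715 < 12.491 ≤ a1+…+a4=13.164 → R4 fires; R=3 Z=2 P=4 C=8
Draw 7: a1=0.189, a2=1.590, a3=0.832, a4=9.288, a0=11.899; τ=−ln(0.5909)/11.899=0.044 → t=0.286; u2·a0=0.7813·11.899=9.297; a1+…+a3=2.611 < 9.297 ≤ a1+…+a4=11.899 → R4 fires; R=3 Z=2 P=4 C=7
Draw 8: a1=0.189, a2=1.590, a3=0.728, a4=8.127, a0=10.634; τ=−ln(0.5384)/10.634=0.058 → t=0.344; u2·a0=0.2054·10.634=2.184; a1+a2=1.779 < 2.184 ≤ a1+…+a3=2.507 → R3 fires; R=3 Z=2 P=4 C=6
Draw 9: a1=0.189, a2=1.590, a3=0.624, a4=6.966, a0=9.369; τ=−ln(0.7131)/9.369=0.036 → t=0.380 > T=0.35: stop.
Z first becomes ≤ 3 when it reaches 3 at the event at t=0.204.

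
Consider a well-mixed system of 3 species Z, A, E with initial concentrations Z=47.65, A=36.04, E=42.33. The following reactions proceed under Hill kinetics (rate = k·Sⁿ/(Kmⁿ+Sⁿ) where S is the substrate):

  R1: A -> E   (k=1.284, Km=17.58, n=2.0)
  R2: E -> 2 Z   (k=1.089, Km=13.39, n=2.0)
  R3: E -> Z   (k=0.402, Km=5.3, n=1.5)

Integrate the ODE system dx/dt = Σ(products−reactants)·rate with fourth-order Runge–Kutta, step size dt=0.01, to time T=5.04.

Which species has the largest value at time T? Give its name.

RK4 with dt=0.01: 504 steps to T=5.04. Trajectory (selected grid times):
t=0.00: Z=47.65 A=36.04 E=42.33
t=0.56: Z=48.97 A=35.46 E=42.14
t=1.12: Z=50.30 A=34.89 E=41.95
t=1.68: Z=51.62 A=34.31 E=41.75
t=2.24: Z=52.94 A=33.75 E=41.55
t=2.80: Z=54.26 A=33.18 E=41.34
t=3.36: Z=55.58 A=32.62 E=41.14
t=3.92: Z=56.89 A=32.07 E=40.93
t=4.48: Z=58.21 A=31.52 E=40.71
t=5.04: Z=59.53 A=30.97 E=40.49
At T=5.04: Z=59.53 A=30.97 E=40.49; the largest is Z.

Dominant species at T: Z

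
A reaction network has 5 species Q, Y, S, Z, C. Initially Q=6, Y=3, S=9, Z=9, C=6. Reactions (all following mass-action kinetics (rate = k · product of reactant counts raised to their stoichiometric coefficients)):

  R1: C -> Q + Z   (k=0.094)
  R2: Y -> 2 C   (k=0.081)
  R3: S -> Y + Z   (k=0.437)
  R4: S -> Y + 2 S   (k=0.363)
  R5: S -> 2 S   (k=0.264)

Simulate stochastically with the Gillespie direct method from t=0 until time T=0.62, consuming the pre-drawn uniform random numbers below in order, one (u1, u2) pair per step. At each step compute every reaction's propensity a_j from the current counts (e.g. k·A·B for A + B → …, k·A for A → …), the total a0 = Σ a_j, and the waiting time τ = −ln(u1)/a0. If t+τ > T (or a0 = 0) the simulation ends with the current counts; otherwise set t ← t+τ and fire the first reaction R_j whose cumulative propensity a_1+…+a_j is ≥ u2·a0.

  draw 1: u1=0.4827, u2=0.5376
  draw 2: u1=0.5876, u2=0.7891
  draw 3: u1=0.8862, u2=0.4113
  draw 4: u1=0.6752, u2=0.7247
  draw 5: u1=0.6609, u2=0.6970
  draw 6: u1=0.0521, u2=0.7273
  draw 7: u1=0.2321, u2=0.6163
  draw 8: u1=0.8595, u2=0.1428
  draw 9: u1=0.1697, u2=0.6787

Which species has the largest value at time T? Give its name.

t=0.000: Q=6 Y=3 S=9 Z=9 C=6
Draw 1: a1=0.564, a2=0.243, a3=3.933, a4=3.267, a5=2.376, a0=10.383; τ=−ln(0.4827)/10.383=0.070 → t=0.070; u2·a0=0.5376·10.383=5.582; a1+…+a3=4.740 < 5.582 ≤ a1+…+a4=8.007 → R4 fires; Q=6 Y=4 S=10 Z=9 C=6
Draw 2: a1=0.564, a2=0.324, a3=4.370, a4=3.630, a5=2.640, a0=11.528; τ=−ln(0.5876)/11.528=0.046 → t=0.116; u2·a0=0.7891·11.528=9.097; a1+…+a4=8.888 < 9.097 ≤ a1+…+a5=11.528 → R5 fires; Q=6 Y=4 S=11 Z=9 C=6
Draw 3: a1=0.564, a2=0.324, a3=4.807, a4=3.993, a5=2.904, a0=12.592; τ=−ln(0.8862)/12.592=0.010 → t=0.126; u2·a0=0.4113·12.592=5.179; a1+a2=0.888 < 5.179 ≤ a1+…+a3=5.695 → R3 fires; Q=6 Y=5 S=10 Z=10 C=6
Draw 4: a1=0.564, a2=0.405, a3=4.370, a4=3.630, a5=2.640, a0=11.609; τ=−ln(0.6752)/11.609=0.034 → t=0.160; u2·a0=0.7247·11.609=8.413; a1+…+a3=5.339 < 8.413 ≤ a1+…+a4=8.969 → R4 fires; Q=6 Y=6 S=11 Z=10 C=6
Draw 5: a1=0.564, a2=0.486, a3=4.807, a4=3.993, a5=2.904, a0=12.754; τ=−ln(0.6609)/12.754=0.032 → t=0.192; u2·a0=0.6970·12.754=8.890; a1+…+a3=5.857 < 8.890 ≤ a1+…+a4=9.850 → R4 fires; Q=6 Y=7 S=12 Z=10 C=6
Draw 6: a1=0.564, a2=0.567, a3=5.244, a4=4.356, a5=3.168, a0=13.899; τ=−ln(0.0521)/13.899=0.213 → t=0.405; u2·a0=0.7273·13.899=10.109; a1+…+a3=6.375 < 10.109 ≤ a1+…+a4=10.731 → R4 fires; Q=6 Y=8 S=13 Z=10 C=6
Draw 7: a1=0.564, a2=0.648, a3=5.681, a4=4.719, a5=3.432, a0=15.044; τ=−ln(0.2321)/15.044=0.097 → t=0.502; u2·a0=0.6163·15.044=9.272; a1+…+a3=6.893 < 9.272 ≤ a1+…+a4=11.612 → R4 fires; Q=6 Y=9 S=14 Z=10 C=6
Draw 8: a1=0.564, a2=0.729, a3=6.118, a4=5.082, a5=3.696, a0=16.189; τ=−ln(0.8595)/16.189=0.009 → t=0.511; u2·a0=0.1428·16.189=2.312; a1+a2=1.293 < 2.312 ≤ a1+…+a3=7.411 → R3 fires; Q=6 Y=10 S=13 Z=11 C=6
Draw 9: a1=0.564, a2=0.810, a3=5.681, a4=4.719, a5=3.432, a0=15.206; τ=−ln(0.1697)/15.206=0.117 → t=0.628 > T=0.62: stop.
At T=0.62: Q=6 Y=10 S=13 Z=11 C=6; the largest is S.

Dominant species at T: S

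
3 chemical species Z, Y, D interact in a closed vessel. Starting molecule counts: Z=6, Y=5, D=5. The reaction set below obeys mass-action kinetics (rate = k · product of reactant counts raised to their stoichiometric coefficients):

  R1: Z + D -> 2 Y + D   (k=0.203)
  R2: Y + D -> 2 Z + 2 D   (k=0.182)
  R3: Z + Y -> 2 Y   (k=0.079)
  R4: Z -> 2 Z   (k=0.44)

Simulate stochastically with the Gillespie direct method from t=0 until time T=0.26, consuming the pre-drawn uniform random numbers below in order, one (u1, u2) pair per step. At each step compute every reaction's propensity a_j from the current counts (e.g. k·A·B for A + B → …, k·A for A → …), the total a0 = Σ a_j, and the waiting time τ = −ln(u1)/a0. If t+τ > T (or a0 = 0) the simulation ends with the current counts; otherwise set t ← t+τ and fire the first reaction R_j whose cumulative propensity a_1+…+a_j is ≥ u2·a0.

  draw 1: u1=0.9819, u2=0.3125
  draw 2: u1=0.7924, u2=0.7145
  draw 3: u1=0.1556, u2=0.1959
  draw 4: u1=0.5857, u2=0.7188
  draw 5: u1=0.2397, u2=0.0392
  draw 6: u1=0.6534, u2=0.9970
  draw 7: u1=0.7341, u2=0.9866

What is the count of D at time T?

D at T = 6

t=0.000: Z=6 Y=5 D=5
Draw 1: a1=6.090, a2=4.550, a3=2.370, a4=2.640, a0=15.650; τ=−ln(0.9819)/15.650=0.001 → t=0.001; u2·a0=0.3125·15.650=4.891 ≤ a1=6.090 → R1 fires; Z=5 Y=7 D=5
Draw 2: a1=5.075, a2=6.370, a3=2.765, a4=2.200, a0=16.410; τ=−ln(0.7924)/16.410=0.014 → t=0.015; u2·a0=0.7145·16.410=11.725; a1+a2=11.445 < 11.725 ≤ a1+…+a3=14.210 → R3 fires; Z=4 Y=8 D=5
Draw 3: a1=4.060, a2=7.280, a3=2.528, a4=1.760, a0=15.628; τ=−ln(0.1556)/15.628=0.119 → t=0.134; u2·a0=0.1959·15.628=3.062 ≤ a1=4.060 → R1 fires; Z=3 Y=10 D=5
Draw 4: a1=3.045, a2=9.100, a3=2.370, a4=1.320, a0=15.835; τ=−ln(0.5857)/15.835=0.034 → t=0.168; u2·a0=0.7188·15.835=11.382; a1=3.045 < 11.382 ≤ a1+a2=12.145 → R2 fires; Z=5 Y=9 D=6
Draw 5: a1=6.090, a2=9.828, a3=3.555, a4=2.200, a0=21.673; τ=−ln(0.2397)/21.673=0.066 → t=0.234; u2·a0=0.0392·21.673=0.850 ≤ a1=6.090 → R1 fires; Z=4 Y=11 D=6
Draw 6: a1=4.872, a2=12.012, a3=3.476, a4=1.760, a0=22.120; τ=−ln(0.6534)/22.120=0.019 → t=0.253; u2·a0=0.9970·22.120=22.054; a1+…+a3=20.360 < 22.054 ≤ a1+…+a4=22.120 → R4 fires; Z=5 Y=11 D=6
Draw 7: a1=6.090, a2=12.012, a3=4.345, a4=2.200, a0=24.647; τ=−ln(0.7341)/24.647=0.013 → t=0.266 > T=0.26: stop.
Read off D at T=0.26: 6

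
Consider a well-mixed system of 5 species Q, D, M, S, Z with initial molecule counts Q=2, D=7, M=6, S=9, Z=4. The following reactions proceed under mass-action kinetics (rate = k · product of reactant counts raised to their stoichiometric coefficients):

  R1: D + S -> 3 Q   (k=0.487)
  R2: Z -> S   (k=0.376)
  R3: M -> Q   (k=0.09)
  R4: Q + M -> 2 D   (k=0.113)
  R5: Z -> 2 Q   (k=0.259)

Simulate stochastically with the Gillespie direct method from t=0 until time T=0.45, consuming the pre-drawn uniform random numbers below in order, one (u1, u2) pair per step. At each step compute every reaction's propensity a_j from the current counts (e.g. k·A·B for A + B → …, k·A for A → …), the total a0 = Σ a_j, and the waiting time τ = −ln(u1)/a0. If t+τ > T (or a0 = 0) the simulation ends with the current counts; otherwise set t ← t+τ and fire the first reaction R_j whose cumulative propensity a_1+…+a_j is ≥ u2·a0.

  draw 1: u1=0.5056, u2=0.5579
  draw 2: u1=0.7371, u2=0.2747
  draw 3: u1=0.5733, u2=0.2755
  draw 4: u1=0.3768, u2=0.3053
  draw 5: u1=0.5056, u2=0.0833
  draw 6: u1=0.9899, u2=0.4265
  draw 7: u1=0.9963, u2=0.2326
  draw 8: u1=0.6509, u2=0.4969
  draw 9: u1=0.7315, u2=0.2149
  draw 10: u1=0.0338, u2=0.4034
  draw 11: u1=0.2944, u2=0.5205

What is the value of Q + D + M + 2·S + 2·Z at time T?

Value at T = 41

Check how each reaction changes W = Q + D + M + 2·S + 2·Z (weight of products minus weight of reactants):
R1: D + S -> 3 Q: (1·3) − (1·1 + 2·1) = 3 − 3 = 0
R2: Z -> S: (2·1) − (2·1) = 2 − 2 = 0
R3: M -> Q: (1·1) − (1·1) = 1 − 1 = 0
R4: Q + M -> 2 D: (1·2) − (1·1 + 1·1) = 2 − 2 = 0
R5: Z -> 2 Q: (1·2) − (2·1) = 2 − 2 = 0
Every reaction leaves W unchanged, so W is conserved and no simulation is needed: W(T) = W(0) = 2 + 7 + 6 + 2·9 + 2·4 = 41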